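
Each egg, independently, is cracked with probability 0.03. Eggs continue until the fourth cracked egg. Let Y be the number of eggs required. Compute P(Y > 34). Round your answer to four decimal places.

0.9817

Needing more than 34 eggs ⇔ fewer than 4 successes in the first 34. With X ~ Binomial(34, 0.03), P(Y > 34) = P(X ≤ 3).
  k=0: C(34,0)·0.03^0·0.97^34 = 0.355009
  k=1: C(34,1)·0.03^1·0.97^33 = 0.373308
  k=2: C(34,2)·0.03^2·0.97^32 = 0.190503
  k=3: C(34,3)·0.03^3·0.97^31 = 0.062846
P(X ≤ 3) = 0.981666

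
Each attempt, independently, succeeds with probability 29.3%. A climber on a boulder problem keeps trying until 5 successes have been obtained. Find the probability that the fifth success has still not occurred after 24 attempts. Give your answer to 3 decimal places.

0.125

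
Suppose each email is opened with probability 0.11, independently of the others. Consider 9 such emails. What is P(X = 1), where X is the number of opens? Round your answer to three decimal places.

0.390

X ~ Binomial(n=9, p=0.11).
P(X=1) = C(9,1) · p^1 · (1−p)^8
= 9 · 0.11 · 0.39366 = 0.38972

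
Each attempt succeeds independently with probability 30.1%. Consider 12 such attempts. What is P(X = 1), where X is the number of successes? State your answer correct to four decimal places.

X ~ Binomial(n=12, p=0.301).
P(X=1) = C(12,1) · p^1 · (1−p)^11
= 12 · 0.301 · 0.019465 = 0.070307

0.0703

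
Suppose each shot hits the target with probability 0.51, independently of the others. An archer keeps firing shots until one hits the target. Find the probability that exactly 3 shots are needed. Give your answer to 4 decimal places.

0.1225

Geometric (trials to first success), p = 0.51.
P(Y = 3) = (1−p)^2 · p = 0.2401 · 0.51 = 0.122451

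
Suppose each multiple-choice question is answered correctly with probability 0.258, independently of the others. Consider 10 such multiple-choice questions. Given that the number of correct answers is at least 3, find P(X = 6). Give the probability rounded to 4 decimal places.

0.0377

X ~ Binomial(10, 0.258). Want P(X=6 | X≥3) = P(X=6) / P(X≥3).
P(X=6) = C(10,6)·0.258^6·0.742^4 = 0.018774
P(X≥3) = 1 − 0.050587 − 0.175896 − 0.275222 = 0.498295
Ratio = 0.018774 / 0.498295 = 0.037676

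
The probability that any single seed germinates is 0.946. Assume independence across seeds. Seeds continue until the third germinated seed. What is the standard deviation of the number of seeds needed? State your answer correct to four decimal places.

0.4255

Y = total seeds until the third success; negative binomial with r=3, p=0.946.
SD(Y) = √[r(1−p)/p²] = √(0.181023) = 0.425467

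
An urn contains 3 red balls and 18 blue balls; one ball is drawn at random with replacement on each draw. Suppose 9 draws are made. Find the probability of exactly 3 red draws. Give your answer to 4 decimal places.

0.0971

X ~ Binomial(n=9, p=0.142857).
P(X=3) = C(9,3) · p^3 · (1−p)^6
= 84 · 0.0029155 · 0.39657 = 0.097119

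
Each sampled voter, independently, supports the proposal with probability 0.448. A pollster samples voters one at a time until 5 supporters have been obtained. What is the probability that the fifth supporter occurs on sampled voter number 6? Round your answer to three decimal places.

0.050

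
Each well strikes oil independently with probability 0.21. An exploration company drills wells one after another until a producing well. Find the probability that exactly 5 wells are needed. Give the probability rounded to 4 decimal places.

0.0818

Geometric (trials to first success), p = 0.21.
P(Y = 5) = (1−p)^4 · p = 0.3895 · 0.21 = 0.081795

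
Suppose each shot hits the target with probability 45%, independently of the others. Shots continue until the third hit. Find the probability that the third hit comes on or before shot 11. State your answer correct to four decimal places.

0.9348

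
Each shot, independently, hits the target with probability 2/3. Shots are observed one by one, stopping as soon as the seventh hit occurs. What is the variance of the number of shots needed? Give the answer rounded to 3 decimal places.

Y = total shots until the seventh success; negative binomial with r=7, p=0.666667.
Var(Y) = r(1−p)/p² = 7·0.333333 / 0.666667² = 5.25000

5.250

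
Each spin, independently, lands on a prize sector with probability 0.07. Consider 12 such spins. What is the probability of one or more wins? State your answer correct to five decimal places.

P(at least one) = 1 − P(none) = 1 − (1 − 0.07)^12
= 1 − 0.4185963 = 0.5814037

0.58140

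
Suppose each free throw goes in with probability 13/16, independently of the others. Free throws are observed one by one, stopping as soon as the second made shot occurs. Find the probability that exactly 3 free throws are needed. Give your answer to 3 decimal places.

Y = trial on which the second success occurs; negative binomial, r=2, p=0.8125.
P(Y=3) = C(2,1) · p^2 · (1−p)^1
= 2 · 0.66016 · 0.1875 = 0.24756

0.248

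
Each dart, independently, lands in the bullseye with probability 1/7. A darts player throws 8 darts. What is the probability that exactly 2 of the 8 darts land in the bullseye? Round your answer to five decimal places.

0.22661

X ~ Binomial(n=8, p=0.142857).
P(X=2) = C(8,2) · p^2 · (1−p)^6
= 28 · 0.020408 · 0.39657 = 0.2266111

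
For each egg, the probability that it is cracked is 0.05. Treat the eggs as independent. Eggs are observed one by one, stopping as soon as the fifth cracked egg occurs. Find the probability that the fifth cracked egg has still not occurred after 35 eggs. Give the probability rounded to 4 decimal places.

Needing more than 35 eggs ⇔ fewer than 5 successes in the first 35. With X ~ Binomial(35, 0.05), P(Y > 35) = P(X ≤ 4).
  k=0: C(35,0)·0.05^0·0.95^35 = 0.166083
  k=1: C(35,1)·0.05^1·0.95^34 = 0.305943
  k=2: C(35,2)·0.05^2·0.95^33 = 0.273739
  k=3: C(35,3)·0.05^3·0.95^32 = 0.158480
  k=4: C(35,4)·0.05^4·0.95^31 = 0.066729
P(X ≤ 4) = 0.970974

0.9710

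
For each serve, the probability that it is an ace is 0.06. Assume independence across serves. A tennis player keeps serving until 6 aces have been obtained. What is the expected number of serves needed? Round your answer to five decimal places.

100.00000

Y = total serves until the sixth success; negative binomial with r=6, p=0.06.
E[Y] = r / p = 6 / 0.06 = 100.0000000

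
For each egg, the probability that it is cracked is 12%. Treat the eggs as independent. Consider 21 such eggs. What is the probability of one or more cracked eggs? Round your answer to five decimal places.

0.93174

P(at least one) = 1 − P(none) = 1 − (1 − 0.12)^21
= 1 − 0.0682553 = 0.9317447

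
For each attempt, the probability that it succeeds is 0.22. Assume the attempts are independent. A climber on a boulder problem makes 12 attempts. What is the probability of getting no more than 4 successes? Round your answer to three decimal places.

X ~ Binomial(12, 0.22); P(X ≤ 4) = Σ C(12,k) p^k (1−p)^(12−k) over k:
  k=0: C(12,0)·0.22^0·0.78^12 = 0.05071
  k=1: C(12,1)·0.22^1·0.78^11 = 0.17165
  k=2: C(12,2)·0.22^2·0.78^10 = 0.26628
  k=3: C(12,3)·0.22^3·0.78^9 = 0.25035
  k=4: C(12,4)·0.22^4·0.78^8 = 0.15887
Total = 0.89786

0.898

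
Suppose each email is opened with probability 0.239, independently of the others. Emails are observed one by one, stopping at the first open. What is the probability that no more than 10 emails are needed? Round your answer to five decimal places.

Y = number of emails to the first success; geometric, p = 0.239.
P(Y ≤ 10) = 1 − (1−p)^10 = 1 − 0.0651398 = 0.9348602

0.93486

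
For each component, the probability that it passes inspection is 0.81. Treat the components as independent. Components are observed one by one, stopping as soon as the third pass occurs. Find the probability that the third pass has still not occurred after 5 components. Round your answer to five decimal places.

0.05053

Needing more than 5 components ⇔ fewer than 3 successes in the first 5. With X ~ Binomial(5, 0.81), P(Y > 5) = P(X ≤ 2).
  k=0: C(5,0)·0.81^0·0.19^5 = 0.0002476
  k=1: C(5,1)·0.81^1·0.19^4 = 0.0052780
  k=2: C(5,2)·0.81^2·0.19^3 = 0.0450019
P(X ≤ 2) = 0.0505275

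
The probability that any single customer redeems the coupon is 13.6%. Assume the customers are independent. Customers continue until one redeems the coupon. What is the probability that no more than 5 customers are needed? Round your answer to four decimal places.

Y = number of customers to the first success; geometric, p = 0.136.
P(Y ≤ 5) = 1 − (1−p)^5 = 1 − 0.481469 = 0.518531

0.5185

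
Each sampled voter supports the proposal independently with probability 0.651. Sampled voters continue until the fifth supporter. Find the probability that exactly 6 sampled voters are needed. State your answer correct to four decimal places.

Y = trial on which the fifth success occurs; negative binomial, r=5, p=0.651.
P(Y=6) = C(5,4) · p^5 · (1−p)^1
= 5 · 0.11692 · 0.349 = 0.204033

0.2040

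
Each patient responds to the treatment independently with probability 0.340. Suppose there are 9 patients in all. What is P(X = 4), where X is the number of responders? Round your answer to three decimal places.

0.211

X ~ Binomial(n=9, p=0.34).
P(X=4) = C(9,4) · p^4 · (1−p)^5
= 126 · 0.013363 · 0.12523 = 0.21087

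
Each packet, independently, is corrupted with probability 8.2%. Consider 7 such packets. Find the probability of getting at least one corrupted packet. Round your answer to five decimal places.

P(at least one) = 1 − P(none) = 1 − (1 − 0.082)^7
= 1 − 0.5494128 = 0.4505872

0.45059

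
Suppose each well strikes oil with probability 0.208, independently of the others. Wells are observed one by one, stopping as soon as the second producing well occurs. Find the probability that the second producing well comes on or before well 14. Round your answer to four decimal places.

Finishing within 14 wells ⇔ at least 2 successes in the first 14. With X ~ Binomial(14, 0.208), P(Y ≤ 14) = 1 − P(X ≤ 1).
  k=0: C(14,0)·0.208^0·0.792^14 = 0.038208
  k=1: C(14,1)·0.208^1·0.792^13 = 0.140481
1 − 0.178689 = 0.821311

0.8213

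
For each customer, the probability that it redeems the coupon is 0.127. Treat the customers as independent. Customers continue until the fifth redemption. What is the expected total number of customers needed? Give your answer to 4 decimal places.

39.3701

Y = total customers until the fifth success; negative binomial with r=5, p=0.127.
E[Y] = r / p = 5 / 0.127 = 39.370079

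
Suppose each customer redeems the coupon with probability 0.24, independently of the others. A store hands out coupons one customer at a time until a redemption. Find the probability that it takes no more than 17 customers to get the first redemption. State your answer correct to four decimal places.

0.9906

Y = number of customers to the first success; geometric, p = 0.24.
P(Y ≤ 17) = 1 − (1−p)^17 = 1 − 0.009415 = 0.990585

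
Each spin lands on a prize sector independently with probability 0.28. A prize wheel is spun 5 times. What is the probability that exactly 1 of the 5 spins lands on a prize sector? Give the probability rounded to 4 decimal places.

0.3762

X ~ Binomial(n=5, p=0.28).
P(X=1) = C(5,1) · p^1 · (1−p)^4
= 5 · 0.28 · 0.26874 = 0.376234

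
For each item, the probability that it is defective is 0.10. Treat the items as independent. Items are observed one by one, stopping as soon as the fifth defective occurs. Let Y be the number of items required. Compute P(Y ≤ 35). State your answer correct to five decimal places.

Finishing within 35 items ⇔ at least 5 successes in the first 35. With X ~ Binomial(35, 0.10), P(Y ≤ 35) = 1 − P(X ≤ 4).
  k=0: C(35,0)·0.10^0·0.90^35 = 0.0250316
  k=1: C(35,1)·0.10^1·0.90^34 = 0.0973449
  k=2: C(35,2)·0.10^2·0.90^33 = 0.1838738
  k=3: C(35,3)·0.10^3·0.90^32 = 0.2247346
  k=4: C(35,4)·0.10^4·0.90^31 = 0.1997641
1 − 0.7307490 = 0.2692510

0.26925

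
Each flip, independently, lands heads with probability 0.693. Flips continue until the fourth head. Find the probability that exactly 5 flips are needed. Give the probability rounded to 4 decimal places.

0.2832

Y = trial on which the fourth success occurs; negative binomial, r=4, p=0.693.
P(Y=5) = C(4,3) · p^4 · (1−p)^1
= 4 · 0.23064 · 0.307 = 0.283225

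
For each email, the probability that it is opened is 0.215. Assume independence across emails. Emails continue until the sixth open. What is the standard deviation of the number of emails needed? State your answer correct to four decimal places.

Y = total emails until the sixth success; negative binomial with r=6, p=0.215.
SD(Y) = √[r(1−p)/p²] = √(101.892915) = 10.094202

10.0942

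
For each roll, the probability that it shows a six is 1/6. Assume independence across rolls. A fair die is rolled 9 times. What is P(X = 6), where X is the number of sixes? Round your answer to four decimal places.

X ~ Binomial(n=9, p=0.166667).
P(X=6) = C(9,6) · p^6 · (1−p)^3
= 84 · 2.1433e-05 · 0.5787 = 0.001042

0.0010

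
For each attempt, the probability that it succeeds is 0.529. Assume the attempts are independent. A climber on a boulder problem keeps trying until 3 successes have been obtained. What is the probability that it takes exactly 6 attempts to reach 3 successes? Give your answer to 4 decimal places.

Y = trial on which the third success occurs; negative binomial, r=3, p=0.529.
P(Y=6) = C(5,2) · p^3 · (1−p)^3
= 10 · 0.14804 · 0.10449 = 0.154678

0.1547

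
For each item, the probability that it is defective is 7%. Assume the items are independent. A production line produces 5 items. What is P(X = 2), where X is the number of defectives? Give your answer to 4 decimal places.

0.0394

X ~ Binomial(n=5, p=0.07).
P(X=2) = C(5,2) · p^2 · (1−p)^3
= 10 · 0.0049 · 0.80436 = 0.039413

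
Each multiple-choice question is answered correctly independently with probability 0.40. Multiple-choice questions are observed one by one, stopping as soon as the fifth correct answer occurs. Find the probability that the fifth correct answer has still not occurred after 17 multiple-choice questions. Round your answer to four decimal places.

0.1260

Needing more than 17 multiple-choice questions ⇔ fewer than 5 successes in the first 17. With X ~ Binomial(17, 0.40), P(Y > 17) = P(X ≤ 4).
  k=0: C(17,0)·0.40^0·0.60^17 = 0.000169
  k=1: C(17,1)·0.40^1·0.60^16 = 0.001918
  k=2: C(17,2)·0.40^2·0.60^15 = 0.010231
  k=3: C(17,3)·0.40^3·0.60^14 = 0.034104
  k=4: C(17,4)·0.40^4·0.60^13 = 0.079576
P(X ≤ 4) = 0.125999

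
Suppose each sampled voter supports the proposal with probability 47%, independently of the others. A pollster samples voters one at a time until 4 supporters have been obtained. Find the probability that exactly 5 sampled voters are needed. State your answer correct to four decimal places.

0.1034

Y = trial on which the fourth success occurs; negative binomial, r=4, p=0.47.
P(Y=5) = C(4,3) · p^4 · (1−p)^1
= 4 · 0.048797 · 0.53 = 0.103449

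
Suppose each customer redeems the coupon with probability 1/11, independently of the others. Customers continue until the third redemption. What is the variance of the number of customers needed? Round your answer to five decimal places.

Y = total customers until the third success; negative binomial with r=3, p=0.090909.
Var(Y) = r(1−p)/p² = 3·0.909091 / 0.090909² = 330.0000000

330.00000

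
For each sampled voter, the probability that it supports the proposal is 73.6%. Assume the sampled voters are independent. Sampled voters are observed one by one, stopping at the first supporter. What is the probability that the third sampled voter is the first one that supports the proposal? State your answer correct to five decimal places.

Geometric (trials to first success), p = 0.736.
P(Y = 3) = (1−p)^2 · p = 0.069696 · 0.736 = 0.0512963

0.05130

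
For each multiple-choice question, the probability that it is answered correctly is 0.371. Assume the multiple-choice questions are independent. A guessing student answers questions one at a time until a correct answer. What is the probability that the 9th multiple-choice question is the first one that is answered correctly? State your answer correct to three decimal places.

0.009

Geometric (trials to first success), p = 0.371.
P(Y = 9) = (1−p)^8 · p = 0.024502 · 0.371 = 0.00909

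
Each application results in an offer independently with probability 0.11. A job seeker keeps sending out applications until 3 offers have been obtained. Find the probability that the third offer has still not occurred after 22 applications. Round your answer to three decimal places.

0.558

Needing more than 22 applications ⇔ fewer than 3 successes in the first 22. With X ~ Binomial(22, 0.11), P(Y > 22) = P(X ≤ 2).
  k=0: C(22,0)·0.11^0·0.89^22 = 0.07702
  k=1: C(22,1)·0.11^1·0.89^21 = 0.20941
  k=2: C(22,2)·0.11^2·0.89^20 = 0.27177
P(X ≤ 2) = 0.55820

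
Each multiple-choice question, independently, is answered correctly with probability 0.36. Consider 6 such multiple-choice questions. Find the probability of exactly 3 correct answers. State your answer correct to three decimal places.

X ~ Binomial(n=6, p=0.36).
P(X=3) = C(6,3) · p^3 · (1−p)^3
= 20 · 0.046656 · 0.26214 = 0.24461

0.245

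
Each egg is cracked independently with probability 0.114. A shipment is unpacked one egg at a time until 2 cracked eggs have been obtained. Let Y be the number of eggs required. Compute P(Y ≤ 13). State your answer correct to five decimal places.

Finishing within 13 eggs ⇔ at least 2 successes in the first 13. With X ~ Binomial(13, 0.114), P(Y ≤ 13) = 1 − P(X ≤ 1).
  k=0: C(13,0)·0.114^0·0.886^13 = 0.2073187
  k=1: C(13,1)·0.114^1·0.886^12 = 0.3467791
1 − 0.5540977 = 0.4459023

0.44590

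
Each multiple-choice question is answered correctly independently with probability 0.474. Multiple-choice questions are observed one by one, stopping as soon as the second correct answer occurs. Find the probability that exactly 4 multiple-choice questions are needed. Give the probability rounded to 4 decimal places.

0.1865

Y = trial on which the second success occurs; negative binomial, r=2, p=0.474.
P(Y=4) = C(3,1) · p^2 · (1−p)^2
= 3 · 0.22468 · 0.27668 = 0.186487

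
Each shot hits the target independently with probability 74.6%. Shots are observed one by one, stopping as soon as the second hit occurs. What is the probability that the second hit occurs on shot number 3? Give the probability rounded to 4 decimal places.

0.2827

Y = trial on which the second success occurs; negative binomial, r=2, p=0.746.
P(Y=3) = C(2,1) · p^2 · (1−p)^1
= 2 · 0.55652 · 0.254 = 0.282710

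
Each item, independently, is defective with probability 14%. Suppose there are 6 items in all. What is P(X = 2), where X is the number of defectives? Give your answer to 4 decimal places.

0.1608

X ~ Binomial(n=6, p=0.14).
P(X=2) = C(6,2) · p^2 · (1−p)^4
= 15 · 0.0196 · 0.54701 = 0.160820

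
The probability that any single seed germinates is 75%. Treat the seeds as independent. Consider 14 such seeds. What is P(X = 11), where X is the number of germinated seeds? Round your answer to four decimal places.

0.2402

X ~ Binomial(n=14, p=0.75).
P(X=11) = C(14,11) · p^11 · (1−p)^3
= 364 · 0.042235 · 0.015625 = 0.240212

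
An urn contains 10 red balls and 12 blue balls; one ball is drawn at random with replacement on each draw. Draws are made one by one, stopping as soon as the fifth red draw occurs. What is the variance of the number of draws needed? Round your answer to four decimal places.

Y = total draws until the fifth success; negative binomial with r=5, p=0.454545.
Var(Y) = r(1−p)/p² = 5·0.545455 / 0.454545² = 13.200000

13.2000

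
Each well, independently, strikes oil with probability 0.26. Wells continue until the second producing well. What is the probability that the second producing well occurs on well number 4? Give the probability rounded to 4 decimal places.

0.1111

Y = trial on which the second success occurs; negative binomial, r=2, p=0.26.
P(Y=4) = C(3,1) · p^2 · (1−p)^2
= 3 · 0.0676 · 0.5476 = 0.111053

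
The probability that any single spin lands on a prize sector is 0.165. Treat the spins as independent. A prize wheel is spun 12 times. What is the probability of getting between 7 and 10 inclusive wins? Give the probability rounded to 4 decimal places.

X ~ Binomial(12, 0.165); P(7 ≤ X ≤ 10) = Σ C(12,k) p^k (1−p)^(12−k) over k:
  k=7: C(12,7)·0.165^7·0.835^5 = 0.001070
  k=8: C(12,8)·0.165^8·0.835^4 = 0.000132
  k=9: C(12,9)·0.165^9·0.835^3 = 0.000012
  k=10: C(12,10)·0.165^10·0.835^2 = 0.000001
Total = 0.001215

0.0012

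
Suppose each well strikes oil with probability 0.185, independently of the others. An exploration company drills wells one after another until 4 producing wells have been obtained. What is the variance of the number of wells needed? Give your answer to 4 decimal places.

Y = total wells until the fourth success; negative binomial with r=4, p=0.185.
Var(Y) = r(1−p)/p² = 4·0.815 / 0.185² = 95.252009

95.2520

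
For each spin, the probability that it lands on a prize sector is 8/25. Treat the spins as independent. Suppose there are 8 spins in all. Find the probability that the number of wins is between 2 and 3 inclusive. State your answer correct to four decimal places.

0.5503

X ~ Binomial(8, 0.32); P(2 ≤ X ≤ 3) = Σ C(8,k) p^k (1−p)^(8−k) over k:
  k=2: C(8,2)·0.32^2·0.68^6 = 0.283473
  k=3: C(8,3)·0.32^3·0.68^5 = 0.266798
Total = 0.550271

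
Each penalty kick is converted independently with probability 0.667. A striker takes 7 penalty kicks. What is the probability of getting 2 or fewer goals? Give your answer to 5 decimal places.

0.04508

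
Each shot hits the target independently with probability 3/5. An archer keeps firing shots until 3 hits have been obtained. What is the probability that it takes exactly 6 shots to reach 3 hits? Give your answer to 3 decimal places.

0.138

Y = trial on which the third success occurs; negative binomial, r=3, p=0.60.
P(Y=6) = C(5,2) · p^3 · (1−p)^3
= 10 · 0.216 · 0.064 = 0.13824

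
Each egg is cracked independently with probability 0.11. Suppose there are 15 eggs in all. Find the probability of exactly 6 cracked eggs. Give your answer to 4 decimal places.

X ~ Binomial(n=15, p=0.11).
P(X=6) = C(15,6) · p^6 · (1−p)^9
= 5005 · 1.7716e-06 · 0.35036 = 0.003106

0.0031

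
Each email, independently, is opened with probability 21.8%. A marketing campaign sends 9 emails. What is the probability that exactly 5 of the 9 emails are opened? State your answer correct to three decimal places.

0.023

X ~ Binomial(n=9, p=0.218).
P(X=5) = C(9,5) · p^5 · (1−p)^4
= 126 · 0.00049236 · 0.37396 = 0.02320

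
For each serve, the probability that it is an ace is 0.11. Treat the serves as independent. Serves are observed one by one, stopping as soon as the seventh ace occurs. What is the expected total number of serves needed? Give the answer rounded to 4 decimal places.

63.6364

Y = total serves until the seventh success; negative binomial with r=7, p=0.11.
E[Y] = r / p = 7 / 0.11 = 63.636364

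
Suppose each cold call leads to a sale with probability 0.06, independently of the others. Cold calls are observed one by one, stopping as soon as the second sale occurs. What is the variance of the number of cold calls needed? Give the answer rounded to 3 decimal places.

522.222

Y = total cold calls until the second success; negative binomial with r=2, p=0.06.
Var(Y) = r(1−p)/p² = 2·0.94 / 0.06² = 522.22222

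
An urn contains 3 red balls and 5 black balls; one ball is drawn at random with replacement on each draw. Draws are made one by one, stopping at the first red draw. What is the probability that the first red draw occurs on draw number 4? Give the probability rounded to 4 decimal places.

0.0916

Geometric (trials to first success), p = 0.375.
P(Y = 4) = (1−p)^3 · p = 0.24414 · 0.375 = 0.091553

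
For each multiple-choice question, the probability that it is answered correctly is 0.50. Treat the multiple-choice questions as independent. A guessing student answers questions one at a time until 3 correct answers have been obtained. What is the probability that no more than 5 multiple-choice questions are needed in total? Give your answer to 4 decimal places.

Finishing within 5 multiple-choice questions ⇔ at least 3 successes in the first 5. With X ~ Binomial(5, 0.50), P(Y ≤ 5) = 1 − P(X ≤ 2).
  k=0: C(5,0)·0.50^0·0.50^5 = 0.031250
  k=1: C(5,1)·0.50^1·0.50^4 = 0.156250
  k=2: C(5,2)·0.50^2·0.50^3 = 0.312500
1 − 0.500000 = 0.500000

0.5000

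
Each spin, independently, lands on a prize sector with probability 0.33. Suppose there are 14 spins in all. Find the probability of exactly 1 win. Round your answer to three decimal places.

0.025

X ~ Binomial(n=14, p=0.33).
P(X=1) = C(14,1) · p^1 · (1−p)^13
= 14 · 0.33 · 0.0054824 = 0.02533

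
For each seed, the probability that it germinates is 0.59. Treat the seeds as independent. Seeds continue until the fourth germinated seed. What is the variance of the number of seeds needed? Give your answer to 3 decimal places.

4.711

Y = total seeds until the fourth success; negative binomial with r=4, p=0.59.
Var(Y) = r(1−p)/p² = 4·0.41 / 0.59² = 4.71129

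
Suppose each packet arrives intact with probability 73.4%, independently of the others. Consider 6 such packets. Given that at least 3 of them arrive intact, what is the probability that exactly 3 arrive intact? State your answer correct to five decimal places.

0.15614

X ~ Binomial(6, 0.734). Want P(X=3 | X≥3) = P(X=3) / P(X≥3).
P(X=3) = C(6,3)·0.734^3·0.266^3 = 0.1488549
P(X≥3) = 1 − 0.0003542 − 0.0058648 − 0.0404585 = 0.9533224
Ratio = 0.1488549 / 0.9533224 = 0.1561433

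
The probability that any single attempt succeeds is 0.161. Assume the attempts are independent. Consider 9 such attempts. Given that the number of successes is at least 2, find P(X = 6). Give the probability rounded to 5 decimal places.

X ~ Binomial(9, 0.161). Want P(X=6 | X≥2) = P(X=6) / P(X≥2).
P(X=6) = C(9,6)·0.161^6·0.839^3 = 0.0008640
P(X≥2) = 1 − 0.2059955 − 0.3557657 = 0.4382388
Ratio = 0.0008640 / 0.4382388 = 0.0019716

0.00197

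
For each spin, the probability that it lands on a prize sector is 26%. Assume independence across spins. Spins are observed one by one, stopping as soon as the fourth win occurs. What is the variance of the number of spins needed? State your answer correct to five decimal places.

43.78698

Y = total spins until the fourth success; negative binomial with r=4, p=0.26.
Var(Y) = r(1−p)/p² = 4·0.74 / 0.26² = 43.7869822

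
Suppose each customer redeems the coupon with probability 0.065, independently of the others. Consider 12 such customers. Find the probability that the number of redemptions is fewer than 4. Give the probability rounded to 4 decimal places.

X ~ Binomial(12, 0.065); P(X ≤ 3) = Σ C(12,k) p^k (1−p)^(12−k) over k:
  k=0: C(12,0)·0.065^0·0.935^12 = 0.446416
  k=1: C(12,1)·0.065^1·0.935^11 = 0.372411
  k=2: C(12,2)·0.065^2·0.935^10 = 0.142392
  k=3: C(12,3)·0.065^3·0.935^9 = 0.032996
Total = 0.994215

0.9942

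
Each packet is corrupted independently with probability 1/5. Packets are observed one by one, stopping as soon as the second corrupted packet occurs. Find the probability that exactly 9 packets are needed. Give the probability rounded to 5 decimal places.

Y = trial on which the second success occurs; negative binomial, r=2, p=0.20.
P(Y=9) = C(8,1) · p^2 · (1−p)^7
= 8 · 0.04 · 0.20972 = 0.0671089

0.06711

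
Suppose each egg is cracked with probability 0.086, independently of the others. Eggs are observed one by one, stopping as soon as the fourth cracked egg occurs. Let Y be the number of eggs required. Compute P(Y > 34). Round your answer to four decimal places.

0.6652

Needing more than 34 eggs ⇔ fewer than 4 successes in the first 34. With X ~ Binomial(34, 0.086), P(Y > 34) = P(X ≤ 3).
  k=0: C(34,0)·0.086^0·0.914^34 = 0.047008
  k=1: C(34,1)·0.086^1·0.914^33 = 0.150384
  k=2: C(34,2)·0.086^2·0.914^32 = 0.233474
  k=3: C(34,3)·0.086^3·0.914^31 = 0.234325
P(X ≤ 3) = 0.665191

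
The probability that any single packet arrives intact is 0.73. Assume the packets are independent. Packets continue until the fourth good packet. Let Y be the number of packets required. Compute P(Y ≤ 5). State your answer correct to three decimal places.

0.591

Finishing within 5 packets ⇔ at least 4 successes in the first 5. With X ~ Binomial(5, 0.73), P(Y ≤ 5) = 1 − P(X ≤ 3).
  k=0: C(5,0)·0.73^0·0.27^5 = 0.00143
  k=1: C(5,1)·0.73^1·0.27^4 = 0.01940
  k=2: C(5,2)·0.73^2·0.27^3 = 0.10489
  k=3: C(5,3)·0.73^3·0.27^2 = 0.28359
1 − 0.40932 = 0.59068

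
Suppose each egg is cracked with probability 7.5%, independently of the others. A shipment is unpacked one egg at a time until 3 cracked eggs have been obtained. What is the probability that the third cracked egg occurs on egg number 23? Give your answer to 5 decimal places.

0.02049

Y = trial on which the third success occurs; negative binomial, r=3, p=0.075.
P(Y=23) = C(22,2) · p^3 · (1−p)^20
= 231 · 0.00042187 · 0.2103 = 0.0204942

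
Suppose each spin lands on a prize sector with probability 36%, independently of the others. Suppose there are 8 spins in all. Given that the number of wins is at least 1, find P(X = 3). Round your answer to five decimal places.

X ~ Binomial(8, 0.36). Want P(X=3 | X≥1) = P(X=3) / P(X≥1).
P(X=3) = C(8,3)·0.36^3·0.64^5 = 0.2805404
P(X≥1) = 1 − 0.0281475 = 0.9718525
Ratio = 0.2805404 / 0.9718525 = 0.2886656

0.28867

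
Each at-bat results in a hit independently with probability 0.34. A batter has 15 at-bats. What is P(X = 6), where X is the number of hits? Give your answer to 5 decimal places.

0.18373

X ~ Binomial(n=15, p=0.34).
P(X=6) = C(15,6) · p^6 · (1−p)^9
= 5005 · 0.0015448 · 0.023763 = 0.1837270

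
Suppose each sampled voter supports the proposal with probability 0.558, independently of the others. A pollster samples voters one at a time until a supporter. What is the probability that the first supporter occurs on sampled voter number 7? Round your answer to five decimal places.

0.00416

Geometric (trials to first success), p = 0.558.
P(Y = 7) = (1−p)^6 · p = 0.0074565 · 0.558 = 0.0041607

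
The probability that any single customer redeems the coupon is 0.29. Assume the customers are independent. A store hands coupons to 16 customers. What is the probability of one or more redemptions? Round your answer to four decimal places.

P(at least one) = 1 − P(none) = 1 − (1 − 0.29)^16
= 1 − 0.004170 = 0.995830

0.9958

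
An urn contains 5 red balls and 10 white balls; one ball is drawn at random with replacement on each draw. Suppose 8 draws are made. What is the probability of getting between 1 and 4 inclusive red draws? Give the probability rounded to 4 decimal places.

0.8730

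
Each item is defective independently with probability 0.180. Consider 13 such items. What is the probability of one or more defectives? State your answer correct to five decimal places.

P(at least one) = 1 − P(none) = 1 − (1 − 0.18)^13
= 1 − 0.0757844 = 0.9242156

0.92422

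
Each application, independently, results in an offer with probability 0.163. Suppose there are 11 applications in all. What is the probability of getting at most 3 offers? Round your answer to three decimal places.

0.911

X ~ Binomial(11, 0.163); P(X ≤ 3) = Σ C(11,k) p^k (1−p)^(11−k) over k:
  k=0: C(11,0)·0.163^0·0.837^11 = 0.14125
  k=1: C(11,1)·0.163^1·0.837^10 = 0.30258
  k=2: C(11,2)·0.163^2·0.837^9 = 0.29462
  k=3: C(11,3)·0.163^3·0.837^8 = 0.17213
Total = 0.91057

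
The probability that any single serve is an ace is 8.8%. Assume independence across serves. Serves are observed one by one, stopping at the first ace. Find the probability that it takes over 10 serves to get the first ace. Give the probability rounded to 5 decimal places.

0.39806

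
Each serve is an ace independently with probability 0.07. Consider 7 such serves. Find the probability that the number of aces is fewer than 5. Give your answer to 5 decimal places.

X ~ Binomial(7, 0.07); P(X ≤ 4) = Σ C(7,k) p^k (1−p)^(7−k) over k:
  k=0: C(7,0)·0.07^0·0.93^7 = 0.6017009
  k=1: C(7,1)·0.07^1·0.93^6 = 0.3170252
  k=2: C(7,2)·0.07^2·0.93^5 = 0.0715863
  k=3: C(7,3)·0.07^3·0.93^4 = 0.0089804
  k=4: C(7,4)·0.07^4·0.93^3 = 0.0006759
Total = 0.9999687

0.99997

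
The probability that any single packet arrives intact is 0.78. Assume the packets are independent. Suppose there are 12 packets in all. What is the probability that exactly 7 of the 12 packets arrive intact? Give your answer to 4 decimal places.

X ~ Binomial(n=12, p=0.78).
P(X=7) = C(12,7) · p^7 · (1−p)^5
= 792 · 0.17566 · 0.00051536 = 0.071697

0.0717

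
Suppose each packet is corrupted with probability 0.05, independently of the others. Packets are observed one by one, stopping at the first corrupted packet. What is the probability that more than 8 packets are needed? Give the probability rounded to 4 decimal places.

Y = number of packets to the first success; geometric, p = 0.05.
P(Y > 8) = P(first 8 all fail) = (1−p)^8 = 0.663420

0.6634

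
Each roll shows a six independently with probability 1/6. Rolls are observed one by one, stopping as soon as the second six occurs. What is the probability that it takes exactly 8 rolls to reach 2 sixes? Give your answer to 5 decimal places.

0.06512

Y = trial on which the second success occurs; negative binomial, r=2, p=0.166667.
P(Y=8) = C(7,1) · p^2 · (1−p)^6
= 7 · 0.027778 · 0.3349 = 0.0651191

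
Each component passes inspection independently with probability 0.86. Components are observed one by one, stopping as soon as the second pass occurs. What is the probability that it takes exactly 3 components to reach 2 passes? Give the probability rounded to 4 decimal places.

Y = trial on which the second success occurs; negative binomial, r=2, p=0.86.
P(Y=3) = C(2,1) · p^2 · (1−p)^1
= 2 · 0.7396 · 0.14 = 0.207088

0.2071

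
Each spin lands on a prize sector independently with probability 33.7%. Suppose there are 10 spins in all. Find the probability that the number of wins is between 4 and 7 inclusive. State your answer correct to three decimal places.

X ~ Binomial(10, 0.337); P(4 ≤ X ≤ 7) = Σ C(10,k) p^k (1−p)^(10−k) over k:
  k=4: C(10,4)·0.337^4·0.663^6 = 0.23005
  k=5: C(10,5)·0.337^5·0.663^5 = 0.14032
  k=6: C(10,6)·0.337^6·0.663^4 = 0.05944
  k=7: C(10,7)·0.337^7·0.663^3 = 0.01726
Total = 0.44707

0.447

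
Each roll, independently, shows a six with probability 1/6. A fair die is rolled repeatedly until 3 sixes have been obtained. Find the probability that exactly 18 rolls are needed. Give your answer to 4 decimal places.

Y = trial on which the third success occurs; negative binomial, r=3, p=0.166667.
P(Y=18) = C(17,2) · p^3 · (1−p)^15
= 136 · 0.0046296 · 0.064905 = 0.040866

0.0409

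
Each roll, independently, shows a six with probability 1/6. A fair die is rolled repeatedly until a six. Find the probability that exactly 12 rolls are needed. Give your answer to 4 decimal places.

0.0224

Geometric (trials to first success), p = 0.166667.
P(Y = 12) = (1−p)^11 · p = 0.13459 · 0.166667 = 0.022431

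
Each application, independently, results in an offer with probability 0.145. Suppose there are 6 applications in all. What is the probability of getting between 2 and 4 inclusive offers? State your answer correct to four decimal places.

0.2115

X ~ Binomial(6, 0.145); P(2 ≤ X ≤ 4) = Σ C(6,k) p^k (1−p)^(6−k) over k:
  k=2: C(6,2)·0.145^2·0.855^4 = 0.168536
  k=3: C(6,3)·0.145^3·0.855^3 = 0.038109
  k=4: C(6,4)·0.145^4·0.855^2 = 0.004847
Total = 0.211492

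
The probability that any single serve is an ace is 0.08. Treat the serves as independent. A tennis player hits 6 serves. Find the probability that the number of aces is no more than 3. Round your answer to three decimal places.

0.999

X ~ Binomial(6, 0.08); P(X ≤ 3) = Σ C(6,k) p^k (1−p)^(6−k) over k:
  k=0: C(6,0)·0.08^0·0.92^6 = 0.60636
  k=1: C(6,1)·0.08^1·0.92^5 = 0.31636
  k=2: C(6,2)·0.08^2·0.92^4 = 0.06877
  k=3: C(6,3)·0.08^3·0.92^3 = 0.00797
Total = 0.99946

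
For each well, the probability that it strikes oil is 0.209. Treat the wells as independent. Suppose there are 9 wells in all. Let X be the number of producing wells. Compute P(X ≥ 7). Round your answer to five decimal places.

0.00042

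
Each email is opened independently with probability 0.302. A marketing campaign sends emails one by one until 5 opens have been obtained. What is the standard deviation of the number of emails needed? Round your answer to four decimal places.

Y = total emails until the fifth success; negative binomial with r=5, p=0.302.
SD(Y) = √[r(1−p)/p²] = √(38.265866) = 6.185941

6.1859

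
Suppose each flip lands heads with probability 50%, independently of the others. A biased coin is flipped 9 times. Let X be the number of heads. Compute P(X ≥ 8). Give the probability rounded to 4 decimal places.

X ~ Binomial(9, 0.50); P(X ≥ 8) = Σ C(9,k) p^k (1−p)^(9−k) over k:
  k=8: C(9,8)·0.50^8·0.50^1 = 0.017578
  k=9: C(9,9)·0.50^9·0.50^0 = 0.001953
Total = 0.019531

0.0195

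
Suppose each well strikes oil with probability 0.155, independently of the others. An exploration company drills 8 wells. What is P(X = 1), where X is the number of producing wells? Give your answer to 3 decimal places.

X ~ Binomial(n=8, p=0.155).
P(X=1) = C(8,1) · p^1 · (1−p)^7
= 8 · 0.155 · 0.30761 = 0.38143

0.381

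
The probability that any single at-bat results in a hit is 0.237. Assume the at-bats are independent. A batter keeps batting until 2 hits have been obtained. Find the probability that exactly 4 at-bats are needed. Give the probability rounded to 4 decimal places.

0.0981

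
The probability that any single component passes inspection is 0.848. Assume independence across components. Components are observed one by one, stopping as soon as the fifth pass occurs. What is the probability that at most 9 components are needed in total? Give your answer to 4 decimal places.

Finishing within 9 components ⇔ at least 5 successes in the first 9. With X ~ Binomial(9, 0.848), P(Y ≤ 9) = 1 − P(X ≤ 4).
  k=0: C(9,0)·0.848^0·0.152^9 = 0.000000
  k=1: C(9,1)·0.848^1·0.152^8 = 0.000002
  k=2: C(9,2)·0.848^2·0.152^7 = 0.000049
  k=3: C(9,3)·0.848^3·0.152^6 = 0.000632
  k=4: C(9,4)·0.848^4·0.152^5 = 0.005287
1 − 0.005969 = 0.994031

0.9940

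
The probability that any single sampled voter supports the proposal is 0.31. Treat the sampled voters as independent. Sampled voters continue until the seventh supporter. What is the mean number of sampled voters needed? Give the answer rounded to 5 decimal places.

Y = total sampled voters until the seventh success; negative binomial with r=7, p=0.31.
E[Y] = r / p = 7 / 0.31 = 22.5806452

22.58065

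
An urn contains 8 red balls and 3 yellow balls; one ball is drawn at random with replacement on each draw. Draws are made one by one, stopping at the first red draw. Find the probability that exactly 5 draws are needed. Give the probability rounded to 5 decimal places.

Geometric (trials to first success), p = 0.727273.
P(Y = 5) = (1−p)^4 · p = 0.0055324 · 0.727273 = 0.0040236

0.00402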